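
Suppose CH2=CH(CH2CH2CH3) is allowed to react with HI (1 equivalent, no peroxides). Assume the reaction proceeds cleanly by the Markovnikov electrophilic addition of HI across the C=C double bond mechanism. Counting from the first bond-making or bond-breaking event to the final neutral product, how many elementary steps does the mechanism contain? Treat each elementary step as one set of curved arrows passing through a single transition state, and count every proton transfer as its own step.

2

Step 1: Electrophilic addition begins with the π(C=C) electrons forming a bond to the proton of HI. Following Markovnikov's rule, the resulting cation is secondary. The H–I bond breaks heterolytically, releasing I⁻.
(No 1,2-shift: no single shift to an adjacent carbon would give a more stable cation.)
Step 2: Nucleophilic attack by I⁻ on the carbocation completes the addition, giving R–I.
Total: 2 elementary steps.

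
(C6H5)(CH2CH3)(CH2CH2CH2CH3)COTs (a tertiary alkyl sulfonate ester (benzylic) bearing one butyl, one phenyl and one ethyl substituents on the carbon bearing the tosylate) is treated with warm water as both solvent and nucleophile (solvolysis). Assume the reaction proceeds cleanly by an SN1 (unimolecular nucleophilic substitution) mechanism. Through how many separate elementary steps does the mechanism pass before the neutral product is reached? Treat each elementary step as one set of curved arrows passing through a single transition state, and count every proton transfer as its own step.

3

Step 1: The C–O bond breaks with both electrons going to the tosylate; TsO⁻ leaves and a tertiary carbocation remains.
(No 1,2-shift: no single shift to an adjacent carbon would give a more stable cation.)
Step 2: A lone pair on the oxygen of H2O attacks the carbocation, forming a new C–O σ-bond and an oxonium ion.
Step 3: Deprotonation of the oxonium oxygen by solvent water yields the neutral alcohol.
Total: 3 elementary steps.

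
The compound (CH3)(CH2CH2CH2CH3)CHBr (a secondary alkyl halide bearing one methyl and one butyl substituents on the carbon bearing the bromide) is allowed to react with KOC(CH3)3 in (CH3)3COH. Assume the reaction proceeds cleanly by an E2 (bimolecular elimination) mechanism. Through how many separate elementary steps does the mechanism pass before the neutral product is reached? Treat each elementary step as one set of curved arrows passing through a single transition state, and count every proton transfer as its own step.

Step 1: The strong base (CH3)3CO⁻ removes a β-hydrogen; in the same concerted event the electrons of the breaking C–H bond form the new π(C=C) bond and the C–Br σ-bond breaks, expelling Br⁻. Anti-periplanar geometry; one transition state.
Total: 1 elementary step.

1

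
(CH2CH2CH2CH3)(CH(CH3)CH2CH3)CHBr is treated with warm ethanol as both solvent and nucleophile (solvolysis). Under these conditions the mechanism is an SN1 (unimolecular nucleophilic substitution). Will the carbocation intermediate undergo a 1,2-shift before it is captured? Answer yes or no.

yes

The first-formed carbocation is secondary.
The adjacent sec-butyl carbon already bears 2 other carbon substituents and has a hydrogen to migrate; after a 1,2-hydride shift from that carbon the positive charge sits on a tertiary centre.
Tertiary is more stable than secondary, so the shift occurs.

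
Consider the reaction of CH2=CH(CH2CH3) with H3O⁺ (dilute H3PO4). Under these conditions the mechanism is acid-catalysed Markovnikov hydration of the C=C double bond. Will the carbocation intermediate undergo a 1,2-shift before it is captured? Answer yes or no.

The first-formed carbocation is secondary.
No single 1,2-shift to an adjacent carbon would produce a more-substituted cation than the one already present, so no rearrangement occurs.

no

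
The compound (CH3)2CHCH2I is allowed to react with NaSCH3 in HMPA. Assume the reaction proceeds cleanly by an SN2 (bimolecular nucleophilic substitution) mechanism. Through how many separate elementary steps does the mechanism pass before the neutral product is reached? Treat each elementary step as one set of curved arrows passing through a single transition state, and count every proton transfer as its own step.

Step 1: CH3S⁻ attacks the back face of the α-carbon while I⁻ departs with the C–I bonding pair — a single concerted displacement through a pentacoordinate transition state.
Total: 1 elementary step.

1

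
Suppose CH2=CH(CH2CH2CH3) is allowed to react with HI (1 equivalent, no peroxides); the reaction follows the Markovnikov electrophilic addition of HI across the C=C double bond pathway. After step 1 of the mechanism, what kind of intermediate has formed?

Step 1: The π electrons of the C=C bond attack a proton of HI; Markovnikov addition places the new C–H on the less-substituted alkene carbon, so the positive charge ends up on the more-substituted carbon — a secondary carbocation. The H–I bond breaks heterolytically, releasing I⁻.
After step 1 the species present is a secondary carbocation.

secondary carbocation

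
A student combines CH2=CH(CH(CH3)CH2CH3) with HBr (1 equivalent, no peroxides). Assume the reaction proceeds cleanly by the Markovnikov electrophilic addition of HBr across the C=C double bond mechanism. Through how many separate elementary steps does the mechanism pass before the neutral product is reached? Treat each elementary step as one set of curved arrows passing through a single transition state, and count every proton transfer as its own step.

Step 1: Electrophilic addition begins with the π(C=C) electrons forming a bond to the proton of HBr. Following Markovnikov's rule, the resulting cation is secondary. The H–Br bond breaks heterolytically, releasing Br⁻.
Step 2: A hydride (H with its bonding pair) migrates from the adjacent sec-butyl carbon to the cationic centre — a 1,2-hydride shift — upgrading the secondary cation to a tertiary one.
Step 3: Nucleophilic attack by Br⁻ on the carbocation completes the addition, giving R–Br.
Total: 3 elementary steps.

3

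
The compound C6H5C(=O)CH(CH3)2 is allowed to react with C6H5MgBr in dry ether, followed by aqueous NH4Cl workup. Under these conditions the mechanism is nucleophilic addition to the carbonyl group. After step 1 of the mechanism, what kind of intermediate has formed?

tetrahedral alkoxide intermediate

Step 1: Nucleophilic addition: the carbanion-like carbon of C6H5MgBr adds to the carbonyl carbon, pushing the π(C=O) electron pair onto oxygen and giving a tetrahedral alkoxide.
After step 1 the species present is a tetrahedral alkoxide intermediate.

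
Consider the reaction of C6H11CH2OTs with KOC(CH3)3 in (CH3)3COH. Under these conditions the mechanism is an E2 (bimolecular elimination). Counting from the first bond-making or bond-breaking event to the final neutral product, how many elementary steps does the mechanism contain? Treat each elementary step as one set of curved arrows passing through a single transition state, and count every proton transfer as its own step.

Step 1: Concerted anti-periplanar elimination: (CH3)3CO⁻ abstracts a β-H while TsO⁻ leaves, and the C–H electrons become the new C=C π bond — all in a single transition state.
Total: 1 elementary step.

1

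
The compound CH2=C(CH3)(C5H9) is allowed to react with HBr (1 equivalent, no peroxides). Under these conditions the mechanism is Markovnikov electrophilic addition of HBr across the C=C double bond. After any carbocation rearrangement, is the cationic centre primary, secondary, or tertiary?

tertiary

Step 1: Protonation of the alkene by HBr: the π bond acts as the nucleophile and picks up H⁺, giving the more stable (Markovnikov) tertiary carbocation. The H–Br bond breaks heterolytically, releasing Br⁻.
No single 1,2-shift to an adjacent carbon would give a more-substituted cation, so no rearrangement occurs.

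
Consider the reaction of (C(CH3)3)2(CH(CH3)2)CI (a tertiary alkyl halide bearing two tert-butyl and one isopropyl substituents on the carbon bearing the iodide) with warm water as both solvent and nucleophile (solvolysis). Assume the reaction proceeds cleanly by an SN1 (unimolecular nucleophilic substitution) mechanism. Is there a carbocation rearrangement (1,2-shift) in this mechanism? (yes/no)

The first-formed carbocation is tertiary.
No single 1,2-shift to an adjacent carbon would produce a more-substituted cation than the one already present, so no rearrangement occurs.

no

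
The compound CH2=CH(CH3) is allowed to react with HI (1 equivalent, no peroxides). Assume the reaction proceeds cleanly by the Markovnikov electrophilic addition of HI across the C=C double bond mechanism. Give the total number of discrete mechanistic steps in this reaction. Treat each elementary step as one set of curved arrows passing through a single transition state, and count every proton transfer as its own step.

2

Step 1: The π electrons of the C=C bond attack a proton of HI; Markovnikov addition places the new C–H on the less-substituted alkene carbon, so the positive charge ends up on the more-substituted carbon — a secondary carbocation. The H–I bond breaks heterolytically, releasing I⁻.
(No 1,2-shift: no single shift to an adjacent carbon would give a more stable cation.)
Step 2: I⁻ captures the cation: a lone pair on I⁻ fills the empty p orbital, producing the alkyl halide product.
Total: 2 elementary steps.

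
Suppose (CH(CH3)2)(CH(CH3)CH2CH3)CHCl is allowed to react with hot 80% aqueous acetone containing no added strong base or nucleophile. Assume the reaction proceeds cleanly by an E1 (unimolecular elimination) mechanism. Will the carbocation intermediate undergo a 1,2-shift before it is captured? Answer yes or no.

The first-formed carbocation is secondary.
The adjacent isopropyl carbon already bears 2 other carbon substituents and has a hydrogen to migrate; after a 1,2-hydride shift from that carbon the positive charge sits on a tertiary centre.
Tertiary is more stable than secondary, so the shift occurs.

yes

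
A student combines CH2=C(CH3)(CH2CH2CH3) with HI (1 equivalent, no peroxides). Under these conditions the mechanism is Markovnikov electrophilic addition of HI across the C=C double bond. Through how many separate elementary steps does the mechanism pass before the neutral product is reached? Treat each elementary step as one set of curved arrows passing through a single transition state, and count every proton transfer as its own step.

Step 1: Electrophilic addition begins with the π(C=C) electrons forming a bond to the proton of HI. Following Markovnikov's rule, the resulting cation is tertiary. The H–I bond breaks heterolytically, releasing I⁻.
(No 1,2-shift: no single shift to an adjacent carbon would give a more stable cation.)
Step 2: I⁻ captures the cation: a lone pair on I⁻ fills the empty p orbital, producing the alkyl halide product.
Total: 2 elementary steps.

2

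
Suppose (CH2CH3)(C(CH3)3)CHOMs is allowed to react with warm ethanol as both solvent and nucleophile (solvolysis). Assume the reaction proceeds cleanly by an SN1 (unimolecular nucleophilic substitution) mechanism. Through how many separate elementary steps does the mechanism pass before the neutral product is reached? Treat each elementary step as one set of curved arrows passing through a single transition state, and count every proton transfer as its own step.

4

Step 1: The C–O bond breaks with both electrons going to the mesylate; MsO⁻ leaves and a secondary carbocation remains.
Step 2: A 1,2-methyl shift from the adjacent tert-butyl carbon moves the positive charge from the secondary centre to an adjacent carbon, generating a more stable tertiary carbocation.
Step 3: Nucleophilic capture: the oxygen of CH3CH2OH bonds to the cationic carbon, producing an oxonium-ion intermediate.
Step 4: Proton transfer from the O–H of the oxonium ion to a solvent molecule delivers the neutral ether.
Total: 4 elementary steps.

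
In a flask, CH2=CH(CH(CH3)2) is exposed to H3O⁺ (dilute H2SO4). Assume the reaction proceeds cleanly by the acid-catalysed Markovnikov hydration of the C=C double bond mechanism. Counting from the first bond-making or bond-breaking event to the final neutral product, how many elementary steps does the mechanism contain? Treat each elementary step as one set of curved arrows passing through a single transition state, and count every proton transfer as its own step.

4

Step 1: Protonation of the alkene by H3O⁺: the π bond acts as the nucleophile and picks up H⁺, giving the more stable (Markovnikov) secondary carbocation. H2O is released.
Step 2: A hydride (H with its bonding pair) migrates from the adjacent isopropyl carbon to the cationic centre — a 1,2-hydride shift — upgrading the secondary cation to a tertiary one.
Step 3: Nucleophilic capture of the cation by H2O produces the protonated alcohol (an oxonium ion).
Step 4: Deprotonation of the oxonium ion by a water molecule delivers the neutral alcohol and regenerates the acid catalyst.
Total: 4 elementary steps.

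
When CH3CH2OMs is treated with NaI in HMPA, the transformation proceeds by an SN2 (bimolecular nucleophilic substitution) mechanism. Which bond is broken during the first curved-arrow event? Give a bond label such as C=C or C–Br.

Step 1: The iodide nucleophile donates a lone pair from I to the α-carbon in a backside attack; simultaneously the C–O σ-bond breaks and both of its electrons leave with MsO⁻. One concerted step with inversion of configuration.
The bond broken in this step is the C–O bond.

C–O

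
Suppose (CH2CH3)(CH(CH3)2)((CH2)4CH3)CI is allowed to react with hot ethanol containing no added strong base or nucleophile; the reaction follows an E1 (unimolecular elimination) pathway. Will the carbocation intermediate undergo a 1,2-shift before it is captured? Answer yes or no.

The first-formed carbocation is tertiary.
No single 1,2-shift to an adjacent carbon would produce a more-substituted cation than the one already present, so no rearrangement occurs.

no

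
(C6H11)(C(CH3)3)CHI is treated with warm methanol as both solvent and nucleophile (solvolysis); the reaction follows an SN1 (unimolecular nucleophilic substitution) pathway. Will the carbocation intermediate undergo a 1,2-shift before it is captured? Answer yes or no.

The first-formed carbocation is secondary.
The adjacent cyclohexyl carbon already bears 2 other carbon substituents and has a hydrogen to migrate; after a 1,2-hydride shift from that carbon the positive charge sits on a tertiary centre.
Tertiary is more stable than secondary, so the shift occurs.

yes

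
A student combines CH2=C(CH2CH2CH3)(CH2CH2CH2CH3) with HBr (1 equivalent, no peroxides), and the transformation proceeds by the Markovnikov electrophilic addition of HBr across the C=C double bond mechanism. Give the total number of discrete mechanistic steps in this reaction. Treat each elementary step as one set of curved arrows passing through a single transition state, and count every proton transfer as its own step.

Step 1: Electrophilic addition begins with the π(C=C) electrons forming a bond to the proton of HBr. Following Markovnikov's rule, the resulting cation is tertiary. The H–Br bond breaks heterolytically, releasing Br⁻.
(No 1,2-shift: no single shift to an adjacent carbon would give a more stable cation.)
Step 2: Nucleophilic attack by Br⁻ on the carbocation completes the addition, giving R–Br.
Total: 2 elementary steps.

2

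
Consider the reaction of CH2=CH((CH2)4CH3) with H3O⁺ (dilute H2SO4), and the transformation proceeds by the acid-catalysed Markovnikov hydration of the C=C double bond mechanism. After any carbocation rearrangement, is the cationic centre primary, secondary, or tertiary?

Step 1: Protonation of the alkene by H3O⁺: the π bond acts as the nucleophile and picks up H⁺, giving the more stable (Markovnikov) secondary carbocation. H2O is released.
No single 1,2-shift to an adjacent carbon would give a more-substituted cation, so no rearrangement occurs.

secondary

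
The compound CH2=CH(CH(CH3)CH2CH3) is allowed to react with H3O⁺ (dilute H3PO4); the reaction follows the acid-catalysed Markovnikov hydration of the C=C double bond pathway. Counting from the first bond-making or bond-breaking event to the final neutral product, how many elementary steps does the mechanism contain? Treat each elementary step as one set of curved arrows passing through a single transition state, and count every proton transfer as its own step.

Step 1: The π electrons of the C=C bond attack a proton of H3O⁺; Markovnikov addition places the new C–H on the less-substituted alkene carbon, so the positive charge ends up on the more-substituted carbon — a secondary carbocation. H2O is released.
Step 2: A 1,2-hydride shift from the adjacent sec-butyl carbon moves the positive charge from the secondary centre to an adjacent carbon, generating a more stable tertiary carbocation.
Step 3: Nucleophilic capture of the cation by H2O produces the protonated alcohol (an oxonium ion).
Step 4: Deprotonation of the oxonium ion by a water molecule delivers the neutral alcohol and regenerates the acid catalyst.
Total: 4 elementary steps.

4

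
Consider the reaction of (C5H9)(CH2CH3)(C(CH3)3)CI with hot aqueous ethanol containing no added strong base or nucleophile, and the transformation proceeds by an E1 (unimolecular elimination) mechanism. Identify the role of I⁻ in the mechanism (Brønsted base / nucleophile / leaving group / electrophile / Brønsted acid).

Step 1: Rate-determining heterolysis of the C–I bond gives I⁻ and a tertiary carbocation.
I⁻ departs with both electrons of the breaking σ-bond — that is the definition of a leaving group.

leaving group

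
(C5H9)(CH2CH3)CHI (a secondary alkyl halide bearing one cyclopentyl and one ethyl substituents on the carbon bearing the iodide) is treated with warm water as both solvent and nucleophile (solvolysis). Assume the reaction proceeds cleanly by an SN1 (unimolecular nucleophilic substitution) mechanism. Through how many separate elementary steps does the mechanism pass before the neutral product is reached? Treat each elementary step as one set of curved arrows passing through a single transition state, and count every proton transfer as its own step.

Step 1: Unassisted departure of I⁻ (taking the C–I bonding pair) generates a secondary carbocation.
Step 2: A hydride (H with its bonding pair) migrates from the adjacent cyclopentyl carbon to the cationic centre — a 1,2-hydride shift — upgrading the secondary cation to a tertiary one.
Step 3: H2O donates an oxygen lone pair into the empty p orbital of the cation, giving a protonated alcohol (an oxonium ion).
Step 4: Deprotonation of the oxonium oxygen by solvent water yields the neutral alcohol.
Total: 4 elementary steps.

4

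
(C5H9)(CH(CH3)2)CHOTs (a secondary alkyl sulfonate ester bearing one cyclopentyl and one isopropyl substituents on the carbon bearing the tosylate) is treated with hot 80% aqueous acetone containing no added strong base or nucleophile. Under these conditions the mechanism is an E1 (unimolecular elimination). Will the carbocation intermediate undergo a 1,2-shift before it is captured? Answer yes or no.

The first-formed carbocation is secondary.
The adjacent cyclopentyl carbon already bears 2 other carbon substituents and has a hydrogen to migrate; after a 1,2-hydride shift from that carbon the positive charge sits on a tertiary centre.
Tertiary is more stable than secondary, so the shift occurs.

yes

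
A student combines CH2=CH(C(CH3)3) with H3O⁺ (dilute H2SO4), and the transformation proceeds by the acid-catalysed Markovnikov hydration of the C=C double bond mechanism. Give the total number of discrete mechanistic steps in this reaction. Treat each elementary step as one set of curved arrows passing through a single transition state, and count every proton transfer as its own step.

4

Step 1: The π electrons of the C=C bond attack a proton of H3O⁺; Markovnikov addition places the new C–H on the less-substituted alkene carbon, so the positive charge ends up on the more-substituted carbon — a secondary carbocation. H2O is released.
Step 2: A methyl group with its bonding pair migrates from the adjacent tert-butyl carbon to the cationic centre — a 1,2-methyl shift — upgrading the secondary cation to a tertiary one.
Step 3: Water acts as the nucleophile: an oxygen lone pair bonds to the cationic carbon, giving an oxonium-ion intermediate.
Step 4: Proton transfer from the O–H of the oxonium ion to H2O completes the catalytic cycle and yields the alcohol.
Total: 4 elementary steps.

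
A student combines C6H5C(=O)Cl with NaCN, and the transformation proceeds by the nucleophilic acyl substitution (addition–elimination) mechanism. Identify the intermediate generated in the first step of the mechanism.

tetrahedral intermediate

Step 1: CN⁻ adds to the carbonyl carbon; the C=O π electrons shift onto oxygen and a tetrahedral alkoxide intermediate forms.
After step 1 the species present is a tetrahedral intermediate.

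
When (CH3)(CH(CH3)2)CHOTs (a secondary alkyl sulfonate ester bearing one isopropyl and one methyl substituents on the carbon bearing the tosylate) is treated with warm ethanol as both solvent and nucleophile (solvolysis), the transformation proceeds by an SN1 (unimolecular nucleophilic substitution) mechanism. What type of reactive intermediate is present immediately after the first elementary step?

secondary carbocation

Step 1: Ionisation: the C–O σ-bond cleaves heterolytically; both bonding electrons depart with TsO⁻, leaving a secondary carbocation at the α-carbon.
After step 1 the species present is a secondary carbocation.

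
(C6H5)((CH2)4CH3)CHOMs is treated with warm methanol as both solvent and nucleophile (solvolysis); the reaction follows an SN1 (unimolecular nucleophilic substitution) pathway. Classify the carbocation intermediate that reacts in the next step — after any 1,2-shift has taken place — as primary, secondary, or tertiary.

Step 1: Unassisted departure of MsO⁻ (taking the C–O bonding pair) generates a secondary carbocation.
No single 1,2-shift to an adjacent carbon would give a more-substituted cation, so no rearrangement occurs.

secondary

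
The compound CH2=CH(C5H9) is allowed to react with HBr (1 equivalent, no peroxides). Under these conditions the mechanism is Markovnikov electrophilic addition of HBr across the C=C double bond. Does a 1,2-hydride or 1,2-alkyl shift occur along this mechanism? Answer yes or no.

yes

The first-formed carbocation is secondary.
The adjacent cyclopentyl carbon already bears 2 other carbon substituents and has a hydrogen to migrate; after a 1,2-hydride shift from that carbon the positive charge sits on a tertiary centre.
Tertiary is more stable than secondary, so the shift occurs.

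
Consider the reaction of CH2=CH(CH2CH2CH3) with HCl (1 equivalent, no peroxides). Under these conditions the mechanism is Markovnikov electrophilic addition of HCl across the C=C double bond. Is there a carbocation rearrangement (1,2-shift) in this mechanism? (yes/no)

The first-formed carbocation is secondary.
No single 1,2-shift to an adjacent carbon would produce a more-substituted cation than the one already present, so no rearrangement occurs.

no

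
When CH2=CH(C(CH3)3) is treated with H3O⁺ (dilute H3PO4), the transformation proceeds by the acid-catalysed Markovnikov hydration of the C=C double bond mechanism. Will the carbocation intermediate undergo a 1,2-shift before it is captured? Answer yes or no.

The first-formed carbocation is secondary.
The adjacent tert-butyl carbon has no hydrogen but bears methyl groups; migration of one methyl with its bonding pair (a 1,2-methyl shift) places the charge on a tertiary centre.
Tertiary is more stable than secondary, so the shift occurs.

yes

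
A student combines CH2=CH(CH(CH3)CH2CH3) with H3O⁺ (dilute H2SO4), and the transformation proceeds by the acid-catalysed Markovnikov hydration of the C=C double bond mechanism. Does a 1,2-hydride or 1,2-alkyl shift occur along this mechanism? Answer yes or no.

The first-formed carbocation is secondary.
The adjacent sec-butyl carbon already bears 2 other carbon substituents and has a hydrogen to migrate; after a 1,2-hydride shift from that carbon the positive charge sits on a tertiary centre.
Tertiary is more stable than secondary, so the shift occurs.

yes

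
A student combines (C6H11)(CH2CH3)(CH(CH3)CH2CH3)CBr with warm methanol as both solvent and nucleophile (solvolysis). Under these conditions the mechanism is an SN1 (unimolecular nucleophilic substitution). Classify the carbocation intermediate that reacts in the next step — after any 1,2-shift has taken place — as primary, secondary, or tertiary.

tertiary

Step 1: Unassisted departure of Br⁻ (taking the C–Br bonding pair) generates a tertiary carbocation.
No single 1,2-shift to an adjacent carbon would give a more-substituted cation, so no rearrangement occurs.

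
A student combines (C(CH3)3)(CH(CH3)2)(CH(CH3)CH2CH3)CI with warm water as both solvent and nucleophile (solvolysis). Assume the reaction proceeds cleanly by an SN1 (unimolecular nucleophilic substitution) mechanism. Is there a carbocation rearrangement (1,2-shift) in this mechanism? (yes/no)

no

The first-formed carbocation is tertiary.
No single 1,2-shift to an adjacent carbon would produce a more-substituted cation than the one already present, so no rearrangement occurs.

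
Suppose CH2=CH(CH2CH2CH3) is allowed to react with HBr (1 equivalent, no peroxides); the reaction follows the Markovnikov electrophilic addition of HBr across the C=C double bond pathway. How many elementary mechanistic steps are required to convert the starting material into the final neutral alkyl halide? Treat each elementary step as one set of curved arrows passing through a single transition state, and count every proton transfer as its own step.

2

Step 1: Protonation of the alkene by HBr: the π bond acts as the nucleophile and picks up H⁺, giving the more stable (Markovnikov) secondary carbocation. The H–Br bond breaks heterolytically, releasing Br⁻.
(No 1,2-shift: no single shift to an adjacent carbon would give a more stable cation.)
Step 2: The Br⁻ anion donates a lone pair to the carbocation, forming the new C–Br σ-bond and giving the neutral alkyl halide.
Total: 2 elementary steps.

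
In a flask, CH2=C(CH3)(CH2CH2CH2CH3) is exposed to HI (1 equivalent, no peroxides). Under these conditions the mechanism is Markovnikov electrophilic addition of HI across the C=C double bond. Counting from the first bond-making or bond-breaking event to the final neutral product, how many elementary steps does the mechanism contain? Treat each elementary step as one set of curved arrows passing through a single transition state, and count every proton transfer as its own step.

2

Step 1: Electrophilic addition begins with the π(C=C) electrons forming a bond to the proton of HI. Following Markovnikov's rule, the resulting cation is tertiary. The H–I bond breaks heterolytically, releasing I⁻.
(No 1,2-shift: no single shift to an adjacent carbon would give a more stable cation.)
Step 2: I⁻ captures the cation: a lone pair on I⁻ fills the empty p orbital, producing the alkyl halide product.
Total: 2 elementary steps.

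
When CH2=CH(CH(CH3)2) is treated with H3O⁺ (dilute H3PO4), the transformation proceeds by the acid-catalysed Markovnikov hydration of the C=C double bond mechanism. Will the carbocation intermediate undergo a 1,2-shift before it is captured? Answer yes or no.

The first-formed carbocation is secondary.
The adjacent isopropyl carbon already bears 2 other carbon substituents and has a hydrogen to migrate; after a 1,2-hydride shift from that carbon the positive charge sits on a tertiary centre.
Tertiary is more stable than secondary, so the shift occurs.

yes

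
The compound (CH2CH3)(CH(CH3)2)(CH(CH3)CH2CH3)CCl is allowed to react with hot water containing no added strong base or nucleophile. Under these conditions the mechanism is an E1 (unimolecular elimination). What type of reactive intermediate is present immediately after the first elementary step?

tertiary carbocation

Step 1: Ionisation: the C–Cl σ-bond cleaves heterolytically; both bonding electrons depart with Cl⁻, leaving a tertiary carbocation at the α-carbon.
After step 1 the species present is a tertiary carbocation.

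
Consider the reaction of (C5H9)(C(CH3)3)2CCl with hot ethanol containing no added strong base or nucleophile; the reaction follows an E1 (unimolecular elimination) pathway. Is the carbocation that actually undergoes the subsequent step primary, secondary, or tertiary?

tertiary

Step 1: Ionisation: the C–Cl σ-bond cleaves heterolytically; both bonding electrons depart with Cl⁻, leaving a tertiary carbocation at the α-carbon.
No single 1,2-shift to an adjacent carbon would give a more-substituted cation, so no rearrangement occurs.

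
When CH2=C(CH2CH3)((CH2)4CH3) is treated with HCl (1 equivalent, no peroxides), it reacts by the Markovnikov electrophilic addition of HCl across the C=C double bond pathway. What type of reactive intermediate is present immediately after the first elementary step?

tertiary carbocation

Step 1: Protonation of the alkene by HCl: the π bond acts as the nucleophile and picks up H⁺, giving the more stable (Markovnikov) tertiary carbocation. The H–Cl bond breaks heterolytically, releasing Cl⁻.
After step 1 the species present is a tertiary carbocation.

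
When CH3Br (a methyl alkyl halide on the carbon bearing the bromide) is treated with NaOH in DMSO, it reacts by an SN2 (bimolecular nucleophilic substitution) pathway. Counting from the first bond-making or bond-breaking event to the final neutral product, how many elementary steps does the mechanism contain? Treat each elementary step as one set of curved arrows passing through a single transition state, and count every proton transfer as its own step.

1

Step 1: OH⁻ attacks the back face of the α-carbon while Br⁻ departs with the C–Br bonding pair — a single concerted displacement through a pentacoordinate transition state.
Total: 1 elementary step.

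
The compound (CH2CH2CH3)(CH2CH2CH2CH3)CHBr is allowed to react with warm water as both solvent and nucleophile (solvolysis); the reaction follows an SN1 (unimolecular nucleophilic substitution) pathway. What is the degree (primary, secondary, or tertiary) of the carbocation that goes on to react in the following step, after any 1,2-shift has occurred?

secondary

Step 1: The C–Br bond breaks with both electrons going to the bromide; Br⁻ leaves and a secondary carbocation remains.
No single 1,2-shift to an adjacent carbon would give a more-substituted cation, so no rearrangement occurs.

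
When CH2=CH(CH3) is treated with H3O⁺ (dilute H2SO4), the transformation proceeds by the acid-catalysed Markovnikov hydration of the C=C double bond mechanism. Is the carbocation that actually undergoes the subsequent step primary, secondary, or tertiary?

Step 1: Protonation of the alkene by H3O⁺: the π bond acts as the nucleophile and picks up H⁺, giving the more stable (Markovnikov) secondary carbocation. H2O is released.
No single 1,2-shift to an adjacent carbon would give a more-substituted cation, so no rearrangement occurs.

secondary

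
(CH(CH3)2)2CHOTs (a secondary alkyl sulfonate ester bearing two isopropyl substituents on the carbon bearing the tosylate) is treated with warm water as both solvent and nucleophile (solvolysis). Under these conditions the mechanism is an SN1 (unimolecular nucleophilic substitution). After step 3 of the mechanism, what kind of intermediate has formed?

oxonium ion

Step 1: Rate-determining heterolysis of the C–O bond gives TsO⁻ and a secondary carbocation.
Step 2: A hydride (H with its bonding pair) migrates from the adjacent isopropyl carbon to the cationic centre — a 1,2-hydride shift — upgrading the secondary cation to a tertiary one.
Step 3: Nucleophilic capture: the oxygen of H2O bonds to the cationic carbon, producing an oxonium-ion intermediate.
After step 3 the species present is an oxonium ion.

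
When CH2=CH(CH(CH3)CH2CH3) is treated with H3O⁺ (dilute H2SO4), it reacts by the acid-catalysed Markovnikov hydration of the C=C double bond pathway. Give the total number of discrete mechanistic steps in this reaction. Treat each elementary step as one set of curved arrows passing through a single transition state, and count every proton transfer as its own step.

4

Step 1: Protonation of the alkene by H3O⁺: the π bond acts as the nucleophile and picks up H⁺, giving the more stable (Markovnikov) secondary carbocation. H2O is released.
Step 2: Carbocation rearrangement: a 1,2-hydride shift from the adjacent sec-butyl carbon converts the initially-formed secondary cation into the more stable tertiary cation.
Step 3: Nucleophilic capture of the cation by H2O produces the protonated alcohol (an oxonium ion).
Step 4: Proton transfer from the O–H of the oxonium ion to H2O completes the catalytic cycle and yields the alcohol.
Total: 4 elementary steps.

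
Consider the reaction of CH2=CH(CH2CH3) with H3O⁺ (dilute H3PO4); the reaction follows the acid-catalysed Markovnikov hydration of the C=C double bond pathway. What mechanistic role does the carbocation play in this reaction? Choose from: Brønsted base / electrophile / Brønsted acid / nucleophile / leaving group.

Step 2: A lone pair on the oxygen of H2O attacks the carbocation, forming a C–O bond and an oxonium ion (a protonated alcohol).
The carbocation accepts an electron pair into an empty or π* orbital — it is the electrophile.

electrophile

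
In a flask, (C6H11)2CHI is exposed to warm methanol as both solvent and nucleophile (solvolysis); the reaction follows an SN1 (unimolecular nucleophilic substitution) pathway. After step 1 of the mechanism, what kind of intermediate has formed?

secondary carbocation

Step 1: Unassisted departure of I⁻ (taking the C–I bonding pair) generates a secondary carbocation.
After step 1 the species present is a secondary carbocation.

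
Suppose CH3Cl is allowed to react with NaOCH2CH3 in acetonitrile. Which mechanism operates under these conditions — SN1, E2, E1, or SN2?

Conditions: a methyl substrate with a strong nucleophile in the polar aprotic solvent acetonitrile.
These conditions are the textbook signature of the SN2 pathway.
An unhindered substrate with a strong nucleophile in a polar aprotic solvent favours one-step backside displacement.

SN2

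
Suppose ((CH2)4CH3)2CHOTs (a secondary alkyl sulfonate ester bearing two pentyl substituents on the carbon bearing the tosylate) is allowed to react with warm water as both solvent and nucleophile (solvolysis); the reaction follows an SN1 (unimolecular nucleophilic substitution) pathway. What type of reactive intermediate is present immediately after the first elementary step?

secondary carbocation

Step 1: Rate-determining heterolysis of the C–O bond gives TsO⁻ and a secondary carbocation.
After step 1 the species present is a secondary carbocation.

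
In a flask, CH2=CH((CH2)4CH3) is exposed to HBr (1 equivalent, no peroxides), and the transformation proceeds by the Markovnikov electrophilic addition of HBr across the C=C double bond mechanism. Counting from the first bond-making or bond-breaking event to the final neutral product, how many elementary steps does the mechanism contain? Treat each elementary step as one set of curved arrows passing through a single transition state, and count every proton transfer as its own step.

2

Step 1: Electrophilic addition begins with the π(C=C) electrons forming a bond to the proton of HBr. Following Markovnikov's rule, the resulting cation is secondary. The H–Br bond breaks heterolytically, releasing Br⁻.
(No 1,2-shift: no single shift to an adjacent carbon would give a more stable cation.)
Step 2: The Br⁻ anion donates a lone pair to the carbocation, forming the new C–Br σ-bond and giving the neutral alkyl halide.
Total: 2 elementary steps.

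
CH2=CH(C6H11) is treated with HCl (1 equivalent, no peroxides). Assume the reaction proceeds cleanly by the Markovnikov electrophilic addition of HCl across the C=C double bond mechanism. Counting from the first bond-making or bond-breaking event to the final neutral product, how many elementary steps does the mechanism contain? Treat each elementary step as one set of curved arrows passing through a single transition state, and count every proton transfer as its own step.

Step 1: Electrophilic addition begins with the π(C=C) electrons forming a bond to the proton of HCl. Following Markovnikov's rule, the resulting cation is secondary. The H–Cl bond breaks heterolytically, releasing Cl⁻.
Step 2: A 1,2-hydride shift from the adjacent cyclohexyl carbon moves the positive charge from the secondary centre to an adjacent carbon, generating a more stable tertiary carbocation.
Step 3: The Cl⁻ anion donates a lone pair to the carbocation, forming the new C–Cl σ-bond and giving the neutral alkyl halide.
Total: 3 elementary steps.

3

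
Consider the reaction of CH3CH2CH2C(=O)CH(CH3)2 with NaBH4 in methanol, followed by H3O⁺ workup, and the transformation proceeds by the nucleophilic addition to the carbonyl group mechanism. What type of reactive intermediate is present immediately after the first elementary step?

tetrahedral alkoxide intermediate

Step 1: H⁻ (delivered from BH4⁻) attacks the sp² carbonyl carbon; the C=O π bond breaks and the electrons end up as a lone pair on the alkoxide oxygen of the tetrahedral intermediate.
After step 1 the species present is a tetrahedral alkoxide intermediate.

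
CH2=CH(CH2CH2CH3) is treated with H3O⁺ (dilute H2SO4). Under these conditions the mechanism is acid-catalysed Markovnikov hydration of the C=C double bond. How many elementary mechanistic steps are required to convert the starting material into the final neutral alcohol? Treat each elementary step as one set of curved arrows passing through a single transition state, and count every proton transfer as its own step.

3

Step 1: The π electrons of the C=C bond attack a proton of H3O⁺; Markovnikov addition places the new C–H on the less-substituted alkene carbon, so the positive charge ends up on the more-substituted carbon — a secondary carbocation. H2O is released.
(No 1,2-shift: no single shift to an adjacent carbon would give a more stable cation.)
Step 2: Nucleophilic capture of the cation by H2O produces the protonated alcohol (an oxonium ion).
Step 3: Deprotonation of the oxonium ion by a water molecule delivers the neutral alcohol and regenerates the acid catalyst.
Total: 3 elementary steps.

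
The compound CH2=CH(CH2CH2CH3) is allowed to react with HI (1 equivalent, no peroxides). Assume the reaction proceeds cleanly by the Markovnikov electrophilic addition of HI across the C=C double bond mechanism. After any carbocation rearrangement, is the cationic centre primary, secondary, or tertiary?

Step 1: Protonation of the alkene by HI: the π bond acts as the nucleophile and picks up H⁺, giving the more stable (Markovnikov) secondary carbocation. The H–I bond breaks heterolytically, releasing I⁻.
No single 1,2-shift to an adjacent carbon would give a more-substituted cation, so no rearrangement occurs.

secondary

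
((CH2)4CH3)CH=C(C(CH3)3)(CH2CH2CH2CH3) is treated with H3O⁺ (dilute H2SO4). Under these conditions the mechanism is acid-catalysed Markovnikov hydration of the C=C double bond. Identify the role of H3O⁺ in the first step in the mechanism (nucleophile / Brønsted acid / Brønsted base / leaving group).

Step 1: Protonation of the alkene by H3O⁺: the π bond acts as the nucleophile and picks up H⁺, giving the more stable (Markovnikov) tertiary carbocation. H2O is released.
H3O⁺ in the first step donates a proton in a proton-transfer step — a Brønsted acid.

Brønsted acid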